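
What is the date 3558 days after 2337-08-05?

May 3, 2347

+365 (one year) → Aug 5, 2338 (3193 left).
+365 (one year) → Aug 5, 2339 (2828 left).
+366 (one year; includes Feb 29, 2340) → Aug 5, 2340 (2462 left).
+365 (one year) → Aug 5, 2341 (2097 left).
+365 (one year) → Aug 5, 2342 (1732 left).
+365 (one year) → Aug 5, 2343 (1367 left).
+366 (one year; includes Feb 29, 2344) → Aug 5, 2344 (1001 left).
+365 (one year) → Aug 5, 2345 (636 left).
+365 (one year) → Aug 5, 2346 (271 left).
Aug has 31 days: +27 → Sep 1, 2346 (244 left).
Sep has 30 days: +30 → Oct 1, 2346 (214 left).
Oct has 31 days: +31 → Nov 1, 2346 (183 left).
Nov has 30 days: +30 → Dec 1, 2346 (153 left).
Dec has 31 days: +31 → Jan 1, 2347 (122 left).
Jan has 31 days: +31 → Feb 1, 2347 (91 left).
Feb has 28 days: +28 → Mar 1, 2347 (63 left).
Mar has 31 days: +31 → Apr 1, 2347 (32 left).
Apr has 30 days: +30 → May 1, 2347 (2 left).
+2 → May 3, 2347.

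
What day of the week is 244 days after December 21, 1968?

Friday

Dec 21, 1968 is a Saturday.
244 mod 7 = 6, so 244 days after a Saturday is Saturday + 6 = Friday.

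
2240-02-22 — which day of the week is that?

Doomsday rule: the anchor day for the 2200s is Friday. For year 40: 40÷12 = 3 r 4, and 4÷4 = 1, so 3+4+1 = 8.
Friday + 8 ≡ Saturday — that's 2240's doomsday.
In February the doomsday date is Feb 29 (2240 is a leap year (divisible by 4)).
Feb 22 is 7 days before Feb 29; 7 mod 7 = 0, so Saturday − 0 = Saturday.

Saturday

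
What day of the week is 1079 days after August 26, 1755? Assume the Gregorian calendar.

First find the weekday of Aug 26, 1755. Doomsday rule: the anchor day for the 1700s is Sunday. For year 55: 55÷12 = 4 r 7, and 7÷4 = 1, so 4+7+1 = 12.
Sunday + 12 ≡ Friday — that's 1755's doomsday.
In August the doomsday date is Aug 8.
Aug 26 is 18 days after Aug 8; 18 mod 7 = 4, so Friday + 4 = Tuesday.
1079 mod 7 = 1, so 1079 days after a Tuesday is Tuesday + 1 = Wednesday.

Wednesday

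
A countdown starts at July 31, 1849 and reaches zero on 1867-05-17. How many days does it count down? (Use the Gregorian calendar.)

6499

Jul 31, 1849 → Jul 31, 1850: 365 days.
Jul 31, 1850 → Jul 31, 1851: 365 days.
Jul 31, 1851 → Jul 31, 1852: 366 days (Feb 29, 1852 is in that span).
Jul 31, 1852 → Jul 31, 1853: 365 days.
Jul 31, 1853 → Jul 31, 1854: 365 days.
Jul 31, 1854 → Jul 31, 1855: 365 days.
Jul 31, 1855 → Jul 31, 1856: 366 days (Feb 29, 1856 is in that span).
Jul 31, 1856 → Jul 31, 1857: 365 days.
Jul 31, 1857 → Jul 31, 1858: 365 days.
Jul 31, 1858 → Jul 31, 1859: 365 days.
Jul 31, 1859 → Jul 31, 1860: 366 days (Feb 29, 1860 is in that span).
Jul 31, 1860 → Jul 31, 1861: 365 days.
Jul 31, 1861 → Jul 31, 1862: 365 days.
Jul 31, 1862 → Jul 31, 1863: 365 days.
Jul 31, 1863 → Jul 31, 1864: 366 days (Feb 29, 1864 is in that span).
Jul 31, 1864 → Jul 31, 1865: 365 days.
Jul 31, 1865 → Jul 31, 1866: 365 days.
Jul 31, 1866 → Aug 31, 1866: 31 days (July has 31).
Aug 31, 1866 → Sep 30, 1866: 30 days (August has 31).
Sep 30, 1866 → Oct 30, 1866: 30 days (September has 30).
Oct 30, 1866 → Nov 30, 1866: 31 days (October has 31).
Nov 30, 1866 → Dec 30, 1866: 30 days (November has 30).
Dec 30, 1866 → Jan 30, 1867: 31 days (December has 31).
Jan 30, 1867 → Feb 28, 1867: 29 days (January has 31).
Feb 28, 1867 → Mar 28, 1867: 28 days (February has 28).
Mar 28, 1867 → Apr 28, 1867: 31 days (March has 31).
Apr 28, 1867 → May 17, 1867: 19 days.
Total: 6499 days.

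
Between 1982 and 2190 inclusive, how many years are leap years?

Multiples of 4 in [1982,2190]: 52.
Of those, multiples of 100: 2 (not leap unless ÷400).
Multiples of 400: 1.
Leap years = 52 − 2 + 1 = 51.

51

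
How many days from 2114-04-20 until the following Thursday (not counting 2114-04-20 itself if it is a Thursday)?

6

Apr 20, 2114 is a Friday.
From Friday to the next Thursday is 6 days.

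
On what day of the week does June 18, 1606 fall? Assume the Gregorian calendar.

Doomsday rule: the anchor day for the 1600s is Tuesday. For year 06: 6÷12 = 0 r 6, and 6÷4 = 1, so 0+6+1 = 7.
Tuesday + 7 ≡ Tuesday — that's 1606's doomsday.
In June the doomsday date is Jun 6.
Jun 18 is 12 days after Jun 6; 12 mod 7 = 5, so Tuesday + 5 = Sunday.

Sunday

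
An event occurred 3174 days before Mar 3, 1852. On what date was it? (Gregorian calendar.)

−366 (one year; includes Feb 29, 1852) → Mar 3, 1851 (2808 left).
−365 (one year) → Mar 3, 1850 (2443 left).
−365 (one year) → Mar 3, 1849 (2078 left).
−365 (one year) → Mar 3, 1848 (1713 left).
−366 (one year; includes Feb 29, 1848) → Mar 3, 1847 (1347 left).
−365 (one year) → Mar 3, 1846 (982 left).
−365 (one year) → Mar 3, 1845 (617 left).
−365 (one year) → Mar 3, 1844 (252 left).
−3 → Feb 29, 1844 (end of Feb, 29 days; 249 left).
−29 → Jan 31, 1844 (end of Jan, 31 days; 220 left).
−31 → Dec 31, 1843 (end of Dec, 31 days; 189 left).
−31 → Nov 30, 1843 (end of Nov, 30 days; 158 left).
−30 → Oct 31, 1843 (end of Oct, 31 days; 128 left).
−31 → Sep 30, 1843 (end of Sep, 30 days; 97 left).
−30 → Aug 31, 1843 (end of Aug, 31 days; 67 left).
−31 → Jul 31, 1843 (end of Jul, 31 days; 36 left).
−31 → Jun 30, 1843 (end of Jun, 30 days; 5 left).
−5 → Jun 25, 1843.

June 25, 1843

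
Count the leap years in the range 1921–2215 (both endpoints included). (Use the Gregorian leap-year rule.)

Multiples of 4 in [1921,2215]: 73.
Of those, multiples of 100: 3 (not leap unless ÷400).
Multiples of 400: 1.
Leap years = 73 − 3 + 1 = 71.

71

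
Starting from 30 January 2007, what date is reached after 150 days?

Jan has 31 days: +2 → Feb 1, 2007 (148 left).
Feb has 28 days: +28 → Mar 1, 2007 (120 left).
Mar has 31 days: +31 → Apr 1, 2007 (89 left).
Apr has 30 days: +30 → May 1, 2007 (59 left).
May has 31 days: +31 → Jun 1, 2007 (28 left).
+28 → Jun 29, 2007.

June 29, 2007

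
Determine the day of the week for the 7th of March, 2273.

Doomsday rule: the anchor day for the 2200s is Friday. For year 73: 73÷12 = 6 r 1, and 1÷4 = 0, so 6+1+0 = 7.
Friday + 7 ≡ Friday — that's 2273's doomsday.
In March the doomsday date is Mar 14.
Mar 7 is 7 days before Mar 14; 7 mod 7 = 0, so Friday − 0 = Friday.

Friday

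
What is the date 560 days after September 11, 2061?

March 25, 2063

+365 (one year) → Sep 11, 2062 (195 left).
Sep has 30 days: +20 → Oct 1, 2062 (175 left).
Oct has 31 days: +31 → Nov 1, 2062 (144 left).
Nov has 30 days: +30 → Dec 1, 2062 (114 left).
Dec has 31 days: +31 → Jan 1, 2063 (83 left).
Jan has 31 days: +31 → Feb 1, 2063 (52 left).
Feb has 28 days: +28 → Mar 1, 2063 (24 left).
+24 → Mar 25, 2063.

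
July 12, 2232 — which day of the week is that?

Thursday

Doomsday rule: the anchor day for the 2200s is Friday. For year 32: 32÷12 = 2 r 8, and 8÷4 = 2, so 2+8+2 = 12.
Friday + 12 ≡ Wednesday — that's 2232's doomsday.
In July the doomsday date is Jul 11.
Jul 12 is 1 day after Jul 11; 1 mod 7 = 1, so Wednesday + 1 = Thursday.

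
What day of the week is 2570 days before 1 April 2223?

Monday

Apr 1, 2223 is a Tuesday.
2570 mod 7 = 1, so 2570 days before a Tuesday is Tuesday − 1 = Monday.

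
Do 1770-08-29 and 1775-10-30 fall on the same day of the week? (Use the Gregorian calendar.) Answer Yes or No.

No

From Aug 29, 1770 to Oct 30, 1775 is 1888 days.
1888 mod 7 = 5, so they are different weekdays.
(Aug 29, 1770 is a Wednesday; Oct 30, 1775 is a Monday.)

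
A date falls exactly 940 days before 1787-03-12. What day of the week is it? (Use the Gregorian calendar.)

Mar 12, 1787 is a Monday.
940 mod 7 = 2, so 940 days before a Monday is Monday − 2 = Saturday.

Saturday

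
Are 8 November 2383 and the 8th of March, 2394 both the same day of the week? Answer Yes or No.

Yes

From Nov 8, 2383 to Mar 8, 2394 is 3773 days.
3773 mod 7 = 0, so they are the same weekday.
(Nov 8, 2383 is a Tuesday; Mar 8, 2394 is a Tuesday.)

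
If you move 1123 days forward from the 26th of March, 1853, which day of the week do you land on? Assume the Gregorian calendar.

Tuesday

First find the weekday of Mar 26, 1853. Doomsday rule: the anchor day for the 1800s is Friday. For year 53: 53÷12 = 4 r 5, and 5÷4 = 1, so 4+5+1 = 10.
Friday + 10 ≡ Monday — that's 1853's doomsday.
In March the doomsday date is Mar 14.
Mar 26 is 12 days after Mar 14; 12 mod 7 = 5, so Monday + 5 = Saturday.
1123 mod 7 = 3, so 1123 days after a Saturday is Saturday + 3 = Tuesday.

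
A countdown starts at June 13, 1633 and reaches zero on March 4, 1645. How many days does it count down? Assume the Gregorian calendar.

4282

Jun 13, 1633 → Jun 13, 1634: 365 days.
Jun 13, 1634 → Jun 13, 1635: 365 days.
Jun 13, 1635 → Jun 13, 1636: 366 days (Feb 29, 1636 is in that span).
Jun 13, 1636 → Jun 13, 1637: 365 days.
Jun 13, 1637 → Jun 13, 1638: 365 days.
Jun 13, 1638 → Jun 13, 1639: 365 days.
Jun 13, 1639 → Jun 13, 1640: 366 days (Feb 29, 1640 is in that span).
Jun 13, 1640 → Jun 13, 1641: 365 days.
Jun 13, 1641 → Jun 13, 1642: 365 days.
Jun 13, 1642 → Jun 13, 1643: 365 days.
Jun 13, 1643 → Jun 13, 1644: 366 days (Feb 29, 1644 is in that span).
Jun 13, 1644 → Jul 13, 1644: 30 days (June has 30).
Jul 13, 1644 → Aug 13, 1644: 31 days (July has 31).
Aug 13, 1644 → Sep 13, 1644: 31 days (August has 31).
Sep 13, 1644 → Oct 13, 1644: 30 days (September has 30).
Oct 13, 1644 → Nov 13, 1644: 31 days (October has 31).
Nov 13, 1644 → Dec 13, 1644: 30 days (November has 30).
Dec 13, 1644 → Jan 13, 1645: 31 days (December has 31).
Jan 13, 1645 → Feb 13, 1645: 31 days (January has 31).
Feb 13, 1645 → Mar 4, 1645: 19 days.
Total: 4282 days.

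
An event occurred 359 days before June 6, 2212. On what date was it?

June 13, 2211

−6 → May 31, 2212 (end of May, 31 days; 353 left).
−31 → Apr 30, 2212 (end of Apr, 30 days; 322 left).
−30 → Mar 31, 2212 (end of Mar, 31 days; 292 left).
−31 → Feb 29, 2212 (end of Feb, 29 days; 261 left).
−29 → Jan 31, 2212 (end of Jan, 31 days; 232 left).
−31 → Dec 31, 2211 (end of Dec, 31 days; 201 left).
−31 → Nov 30, 2211 (end of Nov, 30 days; 170 left).
−30 → Oct 31, 2211 (end of Oct, 31 days; 140 left).
−31 → Sep 30, 2211 (end of Sep, 30 days; 109 left).
−30 → Aug 31, 2211 (end of Aug, 31 days; 79 left).
−31 → Jul 31, 2211 (end of Jul, 31 days; 48 left).
−31 → Jun 30, 2211 (end of Jun, 30 days; 17 left).
−17 → Jun 13, 2211.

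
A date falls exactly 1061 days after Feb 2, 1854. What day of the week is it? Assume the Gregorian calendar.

Feb 2, 1854 is a Thursday.
1061 mod 7 = 4, so 1061 days after a Thursday is Thursday + 4 = Monday.

Monday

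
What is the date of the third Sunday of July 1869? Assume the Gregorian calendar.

July 18, 1869

July 1, 1869 is a Thursday.
The first Sunday is therefore July 4 (3 days later).
The third Sunday is 4 + 2×7 = July 18.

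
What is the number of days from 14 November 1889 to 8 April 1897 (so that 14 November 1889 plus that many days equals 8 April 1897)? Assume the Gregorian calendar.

Nov 14, 1889 → Nov 14, 1890: 365 days.
Nov 14, 1890 → Nov 14, 1891: 365 days.
Nov 14, 1891 → Nov 14, 1892: 366 days (Feb 29, 1892 is in that span).
Nov 14, 1892 → Nov 14, 1893: 365 days.
Nov 14, 1893 → Nov 14, 1894: 365 days.
Nov 14, 1894 → Nov 14, 1895: 365 days.
Nov 14, 1895 → Nov 14, 1896: 366 days (Feb 29, 1896 is in that span).
Nov 14, 1896 → Dec 14, 1896: 30 days (November has 30).
Dec 14, 1896 → Jan 14, 1897: 31 days (December has 31).
Jan 14, 1897 → Feb 14, 1897: 31 days (January has 31).
Feb 14, 1897 → Mar 14, 1897: 28 days (February has 28).
Mar 14, 1897 → Apr 8, 1897: 25 days.
Total: 2702 days.

2702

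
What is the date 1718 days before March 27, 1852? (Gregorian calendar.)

July 14, 1847

−366 (one year; includes Feb 29, 1852) → Mar 27, 1851 (1352 left).
−365 (one year) → Mar 27, 1850 (987 left).
−365 (one year) → Mar 27, 1849 (622 left).
−365 (one year) → Mar 27, 1848 (257 left).
−27 → Feb 29, 1848 (end of Feb, 29 days; 230 left).
−29 → Jan 31, 1848 (end of Jan, 31 days; 201 left).
−31 → Dec 31, 1847 (end of Dec, 31 days; 170 left).
−31 → Nov 30, 1847 (end of Nov, 30 days; 139 left).
−30 → Oct 31, 1847 (end of Oct, 31 days; 109 left).
−31 → Sep 30, 1847 (end of Sep, 30 days; 78 left).
−30 → Aug 31, 1847 (end of Aug, 31 days; 48 left).
−31 → Jul 31, 1847 (end of Jul, 31 days; 17 left).
−17 → Jul 14, 1847.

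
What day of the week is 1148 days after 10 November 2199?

Sunday

First find the weekday of Nov 10, 2199. Doomsday rule: the anchor day for the 2100s is Sunday. For year 99: 99÷12 = 8 r 3, and 3÷4 = 0, so 8+3+0 = 11.
Sunday + 11 ≡ Thursday — that's 2199's doomsday.
In November the doomsday date is Nov 7.
Nov 10 is 3 days after Nov 7; 3 mod 7 = 3, so Thursday + 3 = Sunday.
1148 mod 7 = 0, so 1148 days after a Sunday is Sunday + 0 = Sunday.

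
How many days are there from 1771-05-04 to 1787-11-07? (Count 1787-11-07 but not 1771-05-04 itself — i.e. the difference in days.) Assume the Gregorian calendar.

May 4, 1771 → May 4, 1772: 366 days (Feb 29, 1772 is in that span).
May 4, 1772 → May 4, 1773: 365 days.
May 4, 1773 → May 4, 1774: 365 days.
May 4, 1774 → May 4, 1775: 365 days.
May 4, 1775 → May 4, 1776: 366 days (Feb 29, 1776 is in that span).
May 4, 1776 → May 4, 1777: 365 days.
May 4, 1777 → May 4, 1778: 365 days.
May 4, 1778 → May 4, 1779: 365 days.
May 4, 1779 → May 4, 1780: 366 days (Feb 29, 1780 is in that span).
May 4, 1780 → May 4, 1781: 365 days.
May 4, 1781 → May 4, 1782: 365 days.
May 4, 1782 → May 4, 1783: 365 days.
May 4, 1783 → May 4, 1784: 366 days (Feb 29, 1784 is in that span).
May 4, 1784 → May 4, 1785: 365 days.
May 4, 1785 → May 4, 1786: 365 days.
May 4, 1786 → May 4, 1787: 365 days.
May 4, 1787 → Jun 4, 1787: 31 days (May has 31).
Jun 4, 1787 → Jul 4, 1787: 30 days (June has 30).
Jul 4, 1787 → Aug 4, 1787: 31 days (July has 31).
Aug 4, 1787 → Sep 4, 1787: 31 days (August has 31).
Sep 4, 1787 → Oct 4, 1787: 30 days (September has 30).
Oct 4, 1787 → Nov 4, 1787: 31 days (October has 31).
Nov 4, 1787 → Nov 7, 1787: 3 days.
Total: 6031 days.

6031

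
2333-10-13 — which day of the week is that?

Friday

Doomsday rule: the anchor day for the 2300s is Wednesday. For year 33: 33÷12 = 2 r 9, and 9÷4 = 2, so 2+9+2 = 13.
Wednesday + 13 ≡ Tuesday — that's 2333's doomsday.
In October the doomsday date is Oct 10.
Oct 13 is 3 days after Oct 10; 3 mod 7 = 3, so Tuesday + 3 = Friday.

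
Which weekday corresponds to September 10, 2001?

January 1, 2001 is a Monday.
Jan 1, 2001 → Feb 1, 2001: 31 days (January has 31).
Feb 1, 2001 → Mar 1, 2001: 28 days (February has 28).
Mar 1, 2001 → Apr 1, 2001: 31 days (March has 31).
Apr 1, 2001 → May 1, 2001: 30 days (April has 30).
May 1, 2001 → Jun 1, 2001: 31 days (May has 31).
Jun 1, 2001 → Jul 1, 2001: 30 days (June has 30).
Jul 1, 2001 → Aug 1, 2001: 31 days (July has 31).
Aug 1, 2001 → Sep 1, 2001: 31 days (August has 31).
Sep 1, 2001 → Sep 10, 2001: 9 days.
Total: 252 days.
252 mod 7 = 0, so Monday + 0 = Monday.

Monday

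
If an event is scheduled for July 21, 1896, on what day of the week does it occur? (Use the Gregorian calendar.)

Tuesday

Doomsday rule: the anchor day for the 1800s is Friday. For year 96: 96÷12 = 8 r 0, and 0÷4 = 0, so 8+0+0 = 8.
Friday + 8 ≡ Saturday — that's 1896's doomsday.
In July the doomsday date is Jul 11.
Jul 21 is 10 days after Jul 11; 10 mod 7 = 3, so Saturday + 3 = Tuesday.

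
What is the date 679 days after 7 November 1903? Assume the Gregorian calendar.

September 16, 1905

+366 (one year; includes Feb 29, 1904) → Nov 7, 1904 (313 left).
Nov has 30 days: +24 → Dec 1, 1904 (289 left).
Dec has 31 days: +31 → Jan 1, 1905 (258 left).
Jan has 31 days: +31 → Feb 1, 1905 (227 left).
Feb has 28 days: +28 → Mar 1, 1905 (199 left).
Mar has 31 days: +31 → Apr 1, 1905 (168 left).
Apr has 30 days: +30 → May 1, 1905 (138 left).
May has 31 days: +31 → Jun 1, 1905 (107 left).
Jun has 30 days: +30 → Jul 1, 1905 (77 left).
Jul has 31 days: +31 → Aug 1, 1905 (46 left).
Aug has 31 days: +31 → Sep 1, 1905 (15 left).
+15 → Sep 16, 1905.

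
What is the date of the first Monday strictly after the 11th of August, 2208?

Aug 11, 2208 is a Thursday.
From Thursday to the next Monday is 4 days.
Aug 11, 2208 + 4 = Aug 15, 2208.

August 15, 2208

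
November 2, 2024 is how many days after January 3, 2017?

Jan 3, 2017 → Jan 3, 2018: 365 days.
Jan 3, 2018 → Jan 3, 2019: 365 days.
Jan 3, 2019 → Jan 3, 2020: 365 days.
Jan 3, 2020 → Jan 3, 2021: 366 days (Feb 29, 2020 is in that span).
Jan 3, 2021 → Jan 3, 2022: 365 days.
Jan 3, 2022 → Jan 3, 2023: 365 days.
Jan 3, 2023 → Jan 3, 2024: 365 days.
Jan 3, 2024 → Feb 3, 2024: 31 days (January has 31).
Feb 3, 2024 → Mar 3, 2024: 29 days (February has 29).
Mar 3, 2024 → Apr 3, 2024: 31 days (March has 31).
Apr 3, 2024 → May 3, 2024: 30 days (April has 30).
May 3, 2024 → Jun 3, 2024: 31 days (May has 31).
Jun 3, 2024 → Jul 3, 2024: 30 days (June has 30).
Jul 3, 2024 → Aug 3, 2024: 31 days (July has 31).
Aug 3, 2024 → Sep 3, 2024: 31 days (August has 31).
Sep 3, 2024 → Oct 3, 2024: 30 days (September has 30).
Oct 3, 2024 → Nov 2, 2024: 30 days.
Total: 2860 days.

2860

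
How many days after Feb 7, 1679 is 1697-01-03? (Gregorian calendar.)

Feb 7, 1679 → Feb 7, 1680: 365 days.
Feb 7, 1680 → Feb 7, 1681: 366 days (Feb 29, 1680 is in that span).
Feb 7, 1681 → Feb 7, 1682: 365 days.
Feb 7, 1682 → Feb 7, 1683: 365 days.
Feb 7, 1683 → Feb 7, 1684: 365 days.
Feb 7, 1684 → Feb 7, 1685: 366 days (Feb 29, 1684 is in that span).
Feb 7, 1685 → Feb 7, 1686: 365 days.
Feb 7, 1686 → Feb 7, 1687: 365 days.
Feb 7, 1687 → Feb 7, 1688: 365 days.
Feb 7, 1688 → Feb 7, 1689: 366 days (Feb 29, 1688 is in that span).
Feb 7, 1689 → Feb 7, 1690: 365 days.
Feb 7, 1690 → Feb 7, 1691: 365 days.
Feb 7, 1691 → Feb 7, 1692: 365 days.
Feb 7, 1692 → Feb 7, 1693: 366 days (Feb 29, 1692 is in that span).
Feb 7, 1693 → Feb 7, 1694: 365 days.
Feb 7, 1694 → Feb 7, 1695: 365 days.
Feb 7, 1695 → Feb 7, 1696: 365 days.
Feb 7, 1696 → Mar 7, 1696: 29 days (February has 29).
Mar 7, 1696 → Apr 7, 1696: 31 days (March has 31).
Apr 7, 1696 → May 7, 1696: 30 days (April has 30).
May 7, 1696 → Jun 7, 1696: 31 days (May has 31).
Jun 7, 1696 → Jul 7, 1696: 30 days (June has 30).
Jul 7, 1696 → Aug 7, 1696: 31 days (July has 31).
Aug 7, 1696 → Sep 7, 1696: 31 days (August has 31).
Sep 7, 1696 → Oct 7, 1696: 30 days (September has 30).
Oct 7, 1696 → Nov 7, 1696: 31 days (October has 31).
Nov 7, 1696 → Dec 7, 1696: 30 days (November has 30).
Dec 7, 1696 → Jan 3, 1697: 27 days.
Total: 6540 days.

6540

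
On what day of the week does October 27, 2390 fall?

Doomsday rule: the anchor day for the 2300s is Wednesday. For year 90: 90÷12 = 7 r 6, and 6÷4 = 1, so 7+6+1 = 14.
Wednesday + 14 ≡ Wednesday — that's 2390's doomsday.
In October the doomsday date is Oct 10.
Oct 27 is 17 days after Oct 10; 17 mod 7 = 3, so Wednesday + 3 = Saturday.

Saturday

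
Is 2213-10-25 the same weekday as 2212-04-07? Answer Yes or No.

No

From Apr 7, 2212 to Oct 25, 2213 is 566 days.
566 mod 7 = 6, so they are different weekdays.
(Apr 7, 2212 is a Tuesday; Oct 25, 2213 is a Monday.)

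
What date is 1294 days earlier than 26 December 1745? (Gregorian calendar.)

June 11, 1742

−365 (one year) → Dec 26, 1744 (929 left).
−366 (one year; includes Feb 29, 1744) → Dec 26, 1743 (563 left).
−365 (one year) → Dec 26, 1742 (198 left).
−26 → Nov 30, 1742 (end of Nov, 30 days; 172 left).
−30 → Oct 31, 1742 (end of Oct, 31 days; 142 left).
−31 → Sep 30, 1742 (end of Sep, 30 days; 111 left).
−30 → Aug 31, 1742 (end of Aug, 31 days; 81 left).
−31 → Jul 31, 1742 (end of Jul, 31 days; 50 left).
−31 → Jun 30, 1742 (end of Jun, 30 days; 19 left).
−19 → Jun 11, 1742.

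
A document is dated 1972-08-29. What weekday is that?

Doomsday rule: the anchor day for the 1900s is Wednesday. For year 72: 72÷12 = 6 r 0, and 0÷4 = 0, so 6+0+0 = 6.
Wednesday + 6 ≡ Tuesday — that's 1972's doomsday.
In August the doomsday date is Aug 8.
Aug 29 is 21 days after Aug 8; 21 mod 7 = 0, so Tuesday + 0 = Tuesday.

Tuesday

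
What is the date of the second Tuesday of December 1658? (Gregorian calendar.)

December 1, 1658 is a Sunday.
The first Tuesday is therefore December 3 (2 days later).
The second Tuesday is 3 + 1×7 = December 10.

December 10, 1658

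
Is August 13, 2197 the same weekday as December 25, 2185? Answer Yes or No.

Yes

From Dec 25, 2185 to Aug 13, 2197 is 4249 days.
4249 mod 7 = 0, so they are the same weekday.
(Dec 25, 2185 is a Sunday; Aug 13, 2197 is a Sunday.)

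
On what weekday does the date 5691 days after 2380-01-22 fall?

Tuesday

First find the weekday of Jan 22, 2380. Doomsday rule: the anchor day for the 2300s is Wednesday. For year 80: 80÷12 = 6 r 8, and 8÷4 = 2, so 6+8+2 = 16.
Wednesday + 16 ≡ Friday — that's 2380's doomsday.
In January the doomsday date is Jan 4 (2380 is a leap year (divisible by 4)).
Jan 22 is 18 days after Jan 4; 18 mod 7 = 4, so Friday + 4 = Tuesday.
5691 mod 7 = 0, so 5691 days after a Tuesday is Tuesday + 0 = Tuesday.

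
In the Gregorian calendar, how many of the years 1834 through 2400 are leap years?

Multiples of 4 in [1834,2400]: 142.
Of those, multiples of 100: 6 (not leap unless ÷400).
Multiples of 400: 2.
Leap years = 142 − 6 + 2 = 138.

138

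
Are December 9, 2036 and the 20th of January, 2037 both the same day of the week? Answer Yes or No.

From Dec 9, 2036 to Jan 20, 2037 is 42 days.
42 mod 7 = 0, so they are the same weekday.
(Dec 9, 2036 is a Tuesday; Jan 20, 2037 is a Tuesday.)

Yes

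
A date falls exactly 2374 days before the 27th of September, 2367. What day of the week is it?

Sep 27, 2367 is a Wednesday.
2374 mod 7 = 1, so 2374 days before a Wednesday is Wednesday − 1 = Tuesday.

Tuesday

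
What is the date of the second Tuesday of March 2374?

March 1, 2374 is a Friday.
The first Tuesday is therefore March 5 (4 days later).
The second Tuesday is 5 + 1×7 = March 12.

March 12, 2374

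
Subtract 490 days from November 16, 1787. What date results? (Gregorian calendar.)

−365 (one year) → Nov 16, 1786 (125 left).
−16 → Oct 31, 1786 (end of Oct, 31 days; 109 left).
−31 → Sep 30, 1786 (end of Sep, 30 days; 78 left).
−30 → Aug 31, 1786 (end of Aug, 31 days; 48 left).
−31 → Jul 31, 1786 (end of Jul, 31 days; 17 left).
−17 → Jul 14, 1786.

July 14, 1786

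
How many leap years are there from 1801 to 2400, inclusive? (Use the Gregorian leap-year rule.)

146

Multiples of 4 in [1801,2400]: 150.
Of those, multiples of 100: 6 (not leap unless ÷400).
Multiples of 400: 2.
Leap years = 150 − 6 + 2 = 146.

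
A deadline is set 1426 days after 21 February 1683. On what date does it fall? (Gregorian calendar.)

+365 (one year) → Feb 21, 1684 (1061 left).
+366 (one year; includes Feb 29, 1684) → Feb 21, 1685 (695 left).
+365 (one year) → Feb 21, 1686 (330 left).
Feb has 28 days: +8 → Mar 1, 1686 (322 left).
Mar has 31 days: +31 → Apr 1, 1686 (291 left).
Apr has 30 days: +30 → May 1, 1686 (261 left).
May has 31 days: +31 → Jun 1, 1686 (230 left).
Jun has 30 days: +30 → Jul 1, 1686 (200 left).
Jul has 31 days: +31 → Aug 1, 1686 (169 left).
Aug has 31 days: +31 → Sep 1, 1686 (138 left).
Sep has 30 days: +30 → Oct 1, 1686 (108 left).
Oct has 31 days: +31 → Nov 1, 1686 (77 left).
Nov has 30 days: +30 → Dec 1, 1686 (47 left).
Dec has 31 days: +31 → Jan 1, 1687 (16 left).
+16 → Jan 17, 1687.

January 17, 1687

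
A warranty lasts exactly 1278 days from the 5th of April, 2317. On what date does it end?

+365 (one year) → Apr 5, 2318 (913 left).
+365 (one year) → Apr 5, 2319 (548 left).
+366 (one year; includes Feb 29, 2320) → Apr 5, 2320 (182 left).
Apr has 30 days: +26 → May 1, 2320 (156 left).
May has 31 days: +31 → Jun 1, 2320 (125 left).
Jun has 30 days: +30 → Jul 1, 2320 (95 left).
Jul has 31 days: +31 → Aug 1, 2320 (64 left).
Aug has 31 days: +31 → Sep 1, 2320 (33 left).
Sep has 30 days: +30 → Oct 1, 2320 (3 left).
+3 → Oct 4, 2320.

October 4, 2320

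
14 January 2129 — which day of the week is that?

Doomsday rule: the anchor day for the 2100s is Sunday. For year 29: 29÷12 = 2 r 5, and 5÷4 = 1, so 2+5+1 = 8.
Sunday + 8 ≡ Monday — that's 2129's doomsday.
In January the doomsday date is Jan 3 (2129 is not a leap year).
Jan 14 is 11 days after Jan 3; 11 mod 7 = 4, so Monday + 4 = Friday.

Friday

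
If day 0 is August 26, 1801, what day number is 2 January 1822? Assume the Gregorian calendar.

Aug 26, 1801 → Aug 26, 1802: 365 days.
Aug 26, 1802 → Aug 26, 1803: 365 days.
Aug 26, 1803 → Aug 26, 1804: 366 days (Feb 29, 1804 is in that span).
Aug 26, 1804 → Aug 26, 1805: 365 days.
Aug 26, 1805 → Aug 26, 1806: 365 days.
Aug 26, 1806 → Aug 26, 1807: 365 days.
Aug 26, 1807 → Aug 26, 1808: 366 days (Feb 29, 1808 is in that span).
Aug 26, 1808 → Aug 26, 1809: 365 days.
Aug 26, 1809 → Aug 26, 1810: 365 days.
Aug 26, 1810 → Aug 26, 1811: 365 days.
Aug 26, 1811 → Aug 26, 1812: 366 days (Feb 29, 1812 is in that span).
Aug 26, 1812 → Aug 26, 1813: 365 days.
Aug 26, 1813 → Aug 26, 1814: 365 days.
Aug 26, 1814 → Aug 26, 1815: 365 days.
Aug 26, 1815 → Aug 26, 1816: 366 days (Feb 29, 1816 is in that span).
Aug 26, 1816 → Aug 26, 1817: 365 days.
Aug 26, 1817 → Aug 26, 1818: 365 days.
Aug 26, 1818 → Aug 26, 1819: 365 days.
Aug 26, 1819 → Aug 26, 1820: 366 days (Feb 29, 1820 is in that span).
Aug 26, 1820 → Aug 26, 1821: 365 days.
Aug 26, 1821 → Sep 26, 1821: 31 days (August has 31).
Sep 26, 1821 → Oct 26, 1821: 30 days (September has 30).
Oct 26, 1821 → Nov 26, 1821: 31 days (October has 31).
Nov 26, 1821 → Dec 26, 1821: 30 days (November has 30).
Dec 26, 1821 → Jan 2, 1822: 7 days.
Total: 7434 days.

7434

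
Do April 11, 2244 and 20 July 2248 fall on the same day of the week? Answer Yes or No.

From Apr 11, 2244 to Jul 20, 2248 is 1561 days.
1561 mod 7 = 0, so they are the same weekday.
(Apr 11, 2244 is a Thursday; Jul 20, 2248 is a Thursday.)

Yes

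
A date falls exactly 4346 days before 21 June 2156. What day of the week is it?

First find the weekday of Jun 21, 2156. Doomsday rule: the anchor day for the 2100s is Sunday. For year 56: 56÷12 = 4 r 8, and 8÷4 = 2, so 4+8+2 = 14.
Sunday + 14 ≡ Sunday — that's 2156's doomsday.
In June the doomsday date is Jun 6.
Jun 21 is 15 days after Jun 6; 15 mod 7 = 1, so Sunday + 1 = Monday.
4346 mod 7 = 6, so 4346 days before a Monday is Monday − 6 = Tuesday.

Tuesday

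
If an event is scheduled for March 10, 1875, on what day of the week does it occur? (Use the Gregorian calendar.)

Wednesday

Doomsday rule: the anchor day for the 1800s is Friday. For year 75: 75÷12 = 6 r 3, and 3÷4 = 0, so 6+3+0 = 9.
Friday + 9 ≡ Sunday — that's 1875's doomsday.
In March the doomsday date is Mar 14.
Mar 10 is 4 days before Mar 14; 4 mod 7 = 4, so Sunday − 4 = Wednesday.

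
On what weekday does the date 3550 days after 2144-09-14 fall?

Tuesday

First find the weekday of Sep 14, 2144. Doomsday rule: the anchor day for the 2100s is Sunday. For year 44: 44÷12 = 3 r 8, and 8÷4 = 2, so 3+8+2 = 13.
Sunday + 13 ≡ Saturday — that's 2144's doomsday.
In September the doomsday date is Sep 5.
Sep 14 is 9 days after Sep 5; 9 mod 7 = 2, so Saturday + 2 = Monday.
3550 mod 7 = 1, so 3550 days after a Monday is Monday + 1 = Tuesday.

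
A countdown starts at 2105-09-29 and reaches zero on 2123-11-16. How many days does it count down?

6622

Sep 29, 2105 → Sep 29, 2106: 365 days.
Sep 29, 2106 → Sep 29, 2107: 365 days.
Sep 29, 2107 → Sep 29, 2108: 366 days (Feb 29, 2108 is in that span).
Sep 29, 2108 → Sep 29, 2109: 365 days.
Sep 29, 2109 → Sep 29, 2110: 365 days.
Sep 29, 2110 → Sep 29, 2111: 365 days.
Sep 29, 2111 → Sep 29, 2112: 366 days (Feb 29, 2112 is in that span).
Sep 29, 2112 → Sep 29, 2113: 365 days.
Sep 29, 2113 → Sep 29, 2114: 365 days.
Sep 29, 2114 → Sep 29, 2115: 365 days.
Sep 29, 2115 → Sep 29, 2116: 366 days (Feb 29, 2116 is in that span).
Sep 29, 2116 → Sep 29, 2117: 365 days.
Sep 29, 2117 → Sep 29, 2118: 365 days.
Sep 29, 2118 → Sep 29, 2119: 365 days.
Sep 29, 2119 → Sep 29, 2120: 366 days (Feb 29, 2120 is in that span).
Sep 29, 2120 → Sep 29, 2121: 365 days.
Sep 29, 2121 → Sep 29, 2122: 365 days.
Sep 29, 2122 → Sep 29, 2123: 365 days.
Sep 29, 2123 → Oct 29, 2123: 30 days (September has 30).
Oct 29, 2123 → Nov 16, 2123: 18 days.
Total: 6622 days.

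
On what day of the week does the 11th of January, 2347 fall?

Doomsday rule: the anchor day for the 2300s is Wednesday. For year 47: 47÷12 = 3 r 11, and 11÷4 = 2, so 3+11+2 = 16.
Wednesday + 16 ≡ Friday — that's 2347's doomsday.
In January the doomsday date is Jan 3 (2347 is not a leap year).
Jan 11 is 8 days after Jan 3; 8 mod 7 = 1, so Friday + 1 = Saturday.

Saturday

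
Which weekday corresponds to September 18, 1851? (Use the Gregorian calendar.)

Thursday

Doomsday rule: the anchor day for the 1800s is Friday. For year 51: 51÷12 = 4 r 3, and 3÷4 = 0, so 4+3+0 = 7.
Friday + 7 ≡ Friday — that's 1851's doomsday.
In September the doomsday date is Sep 5.
Sep 18 is 13 days after Sep 5; 13 mod 7 = 6, so Friday + 6 = Thursday.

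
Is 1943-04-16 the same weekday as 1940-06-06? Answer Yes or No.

No

From Jun 6, 1940 to Apr 16, 1943 is 1044 days.
1044 mod 7 = 1, so they are different weekdays.
(Jun 6, 1940 is a Thursday; Apr 16, 1943 is a Friday.)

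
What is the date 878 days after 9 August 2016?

January 4, 2019

+365 (one year) → Aug 9, 2017 (513 left).
+365 (one year) → Aug 9, 2018 (148 left).
Aug has 31 days: +23 → Sep 1, 2018 (125 left).
Sep has 30 days: +30 → Oct 1, 2018 (95 left).
Oct has 31 days: +31 → Nov 1, 2018 (64 left).
Nov has 30 days: +30 → Dec 1, 2018 (34 left).
Dec has 31 days: +31 → Jan 1, 2019 (3 left).
+3 → Jan 4, 2019.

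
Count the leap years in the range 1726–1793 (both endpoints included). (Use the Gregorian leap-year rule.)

Multiples of 4 in [1726,1793]: 17.
Of those, multiples of 100: 0 (not leap unless ÷400).
Multiples of 400: 0.
Leap years = 17 − 0 + 0 = 17.

17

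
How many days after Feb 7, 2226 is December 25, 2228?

Feb 7, 2226 → Feb 7, 2227: 365 days.
Feb 7, 2227 → Feb 7, 2228: 365 days.
Feb 7, 2228 → Mar 7, 2228: 29 days (February has 29).
Mar 7, 2228 → Apr 7, 2228: 31 days (March has 31).
Apr 7, 2228 → May 7, 2228: 30 days (April has 30).
May 7, 2228 → Jun 7, 2228: 31 days (May has 31).
Jun 7, 2228 → Jul 7, 2228: 30 days (June has 30).
Jul 7, 2228 → Aug 7, 2228: 31 days (July has 31).
Aug 7, 2228 → Sep 7, 2228: 31 days (August has 31).
Sep 7, 2228 → Oct 7, 2228: 30 days (September has 30).
Oct 7, 2228 → Nov 7, 2228: 31 days (October has 31).
Nov 7, 2228 → Dec 7, 2228: 30 days (November has 30).
Dec 7, 2228 → Dec 25, 2228: 18 days.
Total: 1052 days.

1052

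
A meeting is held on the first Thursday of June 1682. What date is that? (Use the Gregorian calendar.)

June 4, 1682

June 1, 1682 is a Monday.
The first Thursday is therefore June 4 (3 days later).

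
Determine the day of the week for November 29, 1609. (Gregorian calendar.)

Sunday

Doomsday rule: the anchor day for the 1600s is Tuesday. For year 09: 9÷12 = 0 r 9, and 9÷4 = 2, so 0+9+2 = 11.
Tuesday + 11 ≡ Saturday — that's 1609's doomsday.
In November the doomsday date is Nov 7.
Nov 29 is 22 days after Nov 7; 22 mod 7 = 1, so Saturday + 1 = Sunday.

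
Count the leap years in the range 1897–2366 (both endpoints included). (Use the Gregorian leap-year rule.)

113

Multiples of 4 in [1897,2366]: 117.
Of those, multiples of 100: 5 (not leap unless ÷400).
Multiples of 400: 1.
Leap years = 117 − 5 + 1 = 113.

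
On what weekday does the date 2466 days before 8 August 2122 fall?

First find the weekday of Aug 8, 2122. Doomsday rule: the anchor day for the 2100s is Sunday. For year 22: 22÷12 = 1 r 10, and 10÷4 = 2, so 1+10+2 = 13.
Sunday + 13 ≡ Saturday — that's 2122's doomsday.
In August the doomsday date is Aug 8.
Aug 8 is the doomsday itself: Saturday.
2466 mod 7 = 2, so 2466 days before a Saturday is Saturday − 2 = Thursday.

Thursday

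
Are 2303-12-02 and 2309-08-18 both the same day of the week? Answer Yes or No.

From Dec 2, 2303 to Aug 18, 2309 is 2086 days.
2086 mod 7 = 0, so they are the same weekday.
(Dec 2, 2303 is a Wednesday; Aug 18, 2309 is a Wednesday.)

Yes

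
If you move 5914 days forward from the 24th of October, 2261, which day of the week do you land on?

Oct 24, 2261 is a Thursday.
5914 mod 7 = 6, so 5914 days after a Thursday is Thursday + 6 = Wednesday.

Wednesday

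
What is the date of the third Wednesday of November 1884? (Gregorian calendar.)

November 1, 1884 is a Saturday.
The first Wednesday is therefore November 5 (4 days later).
The third Wednesday is 5 + 2×7 = November 19.

November 19, 1884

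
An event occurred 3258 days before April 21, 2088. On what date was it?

−366 (one year; includes Feb 29, 2088) → Apr 21, 2087 (2892 left).
−365 (one year) → Apr 21, 2086 (2527 left).
−365 (one year) → Apr 21, 2085 (2162 left).
−365 (one year) → Apr 21, 2084 (1797 left).
−366 (one year; includes Feb 29, 2084) → Apr 21, 2083 (1431 left).
−365 (one year) → Apr 21, 2082 (1066 left).
−365 (one year) → Apr 21, 2081 (701 left).
−365 (one year) → Apr 21, 2080 (336 left).
−21 → Mar 31, 2080 (end of Mar, 31 days; 315 left).
−31 → Feb 29, 2080 (end of Feb, 29 days; 284 left).
−29 → Jan 31, 2080 (end of Jan, 31 days; 255 left).
−31 → Dec 31, 2079 (end of Dec, 31 days; 224 left).
−31 → Nov 30, 2079 (end of Nov, 30 days; 193 left).
−30 → Oct 31, 2079 (end of Oct, 31 days; 163 left).
−31 → Sep 30, 2079 (end of Sep, 30 days; 132 left).
−30 → Aug 31, 2079 (end of Aug, 31 days; 102 left).
−31 → Jul 31, 2079 (end of Jul, 31 days; 71 left).
−31 → Jun 30, 2079 (end of Jun, 30 days; 40 left).
−30 → May 31, 2079 (end of May, 31 days; 10 left).
−10 → May 21, 2079.

May 21, 2079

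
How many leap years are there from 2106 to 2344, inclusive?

58

Multiples of 4 in [2106,2344]: 60.
Of those, multiples of 100: 2 (not leap unless ÷400).
Multiples of 400: 0.
Leap years = 60 − 2 + 0 = 58.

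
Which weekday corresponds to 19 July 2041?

January 1, 2041 is a Tuesday.
Jan 1, 2041 → Feb 1, 2041: 31 days (January has 31).
Feb 1, 2041 → Mar 1, 2041: 28 days (February has 28).
Mar 1, 2041 → Apr 1, 2041: 31 days (March has 31).
Apr 1, 2041 → May 1, 2041: 30 days (April has 30).
May 1, 2041 → Jun 1, 2041: 31 days (May has 31).
Jun 1, 2041 → Jul 1, 2041: 30 days (June has 30).
Jul 1, 2041 → Jul 19, 2041: 18 days.
Total: 199 days.
199 mod 7 = 3, so Tuesday + 3 = Friday.

Friday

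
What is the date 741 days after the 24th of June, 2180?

July 5, 2182

+365 (one year) → Jun 24, 2181 (376 left).
Jun has 30 days: +7 → Jul 1, 2181 (369 left).
Jul has 31 days: +31 → Aug 1, 2181 (338 left).
Aug has 31 days: +31 → Sep 1, 2181 (307 left).
Sep has 30 days: +30 → Oct 1, 2181 (277 left).
Oct has 31 days: +31 → Nov 1, 2181 (246 left).
Nov has 30 days: +30 → Dec 1, 2181 (216 left).
Dec has 31 days: +31 → Jan 1, 2182 (185 left).
Jan has 31 days: +31 → Feb 1, 2182 (154 left).
Feb has 28 days: +28 → Mar 1, 2182 (126 left).
Mar has 31 days: +31 → Apr 1, 2182 (95 left).
Apr has 30 days: +30 → May 1, 2182 (65 left).
May has 31 days: +31 → Jun 1, 2182 (34 left).
Jun has 30 days: +30 → Jul 1, 2182 (4 left).
+4 → Jul 5, 2182.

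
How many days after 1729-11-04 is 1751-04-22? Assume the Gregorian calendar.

Nov 4, 1729 → Nov 4, 1730: 365 days.
Nov 4, 1730 → Nov 4, 1731: 365 days.
Nov 4, 1731 → Nov 4, 1732: 366 days (Feb 29, 1732 is in that span).
Nov 4, 1732 → Nov 4, 1733: 365 days.
Nov 4, 1733 → Nov 4, 1734: 365 days.
Nov 4, 1734 → Nov 4, 1735: 365 days.
Nov 4, 1735 → Nov 4, 1736: 366 days (Feb 29, 1736 is in that span).
Nov 4, 1736 → Nov 4, 1737: 365 days.
Nov 4, 1737 → Nov 4, 1738: 365 days.
Nov 4, 1738 → Nov 4, 1739: 365 days.
Nov 4, 1739 → Nov 4, 1740: 366 days (Feb 29, 1740 is in that span).
Nov 4, 1740 → Nov 4, 1741: 365 days.
Nov 4, 1741 → Nov 4, 1742: 365 days.
Nov 4, 1742 → Nov 4, 1743: 365 days.
Nov 4, 1743 → Nov 4, 1744: 366 days (Feb 29, 1744 is in that span).
Nov 4, 1744 → Nov 4, 1745: 365 days.
Nov 4, 1745 → Nov 4, 1746: 365 days.
Nov 4, 1746 → Nov 4, 1747: 365 days.
Nov 4, 1747 → Nov 4, 1748: 366 days (Feb 29, 1748 is in that span).
Nov 4, 1748 → Nov 4, 1749: 365 days.
Nov 4, 1749 → Nov 4, 1750: 365 days.
Nov 4, 1750 → Dec 4, 1750: 30 days (November has 30).
Dec 4, 1750 → Jan 4, 1751: 31 days (December has 31).
Jan 4, 1751 → Feb 4, 1751: 31 days (January has 31).
Feb 4, 1751 → Mar 4, 1751: 28 days (February has 28).
Mar 4, 1751 → Apr 4, 1751: 31 days (March has 31).
Apr 4, 1751 → Apr 22, 1751: 18 days.
Total: 7839 days.

7839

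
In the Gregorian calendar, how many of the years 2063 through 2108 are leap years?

11

Multiples of 4 in [2063,2108]: 12.
Of those, multiples of 100: 1 (not leap unless ÷400).
Multiples of 400: 0.
Leap years = 12 − 1 + 0 = 11.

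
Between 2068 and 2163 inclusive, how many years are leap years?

23

Multiples of 4 in [2068,2163]: 24.
Of those, multiples of 100: 1 (not leap unless ÷400).
Multiples of 400: 0.
Leap years = 24 − 1 + 0 = 23.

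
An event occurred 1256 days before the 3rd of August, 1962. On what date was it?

−365 (one year) → Aug 3, 1961 (891 left).
−365 (one year) → Aug 3, 1960 (526 left).
−366 (one year; includes Feb 29, 1960) → Aug 3, 1959 (160 left).
−3 → Jul 31, 1959 (end of Jul, 31 days; 157 left).
−31 → Jun 30, 1959 (end of Jun, 30 days; 126 left).
−30 → May 31, 1959 (end of May, 31 days; 96 left).
−31 → Apr 30, 1959 (end of Apr, 30 days; 65 left).
−30 → Mar 31, 1959 (end of Mar, 31 days; 35 left).
−31 → Feb 28, 1959 (end of Feb, 28 days; 4 left).
−4 → Feb 24, 1959.

February 24, 1959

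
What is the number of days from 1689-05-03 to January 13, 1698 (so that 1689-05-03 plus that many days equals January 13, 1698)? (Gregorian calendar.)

May 3, 1689 → May 3, 1690: 365 days.
May 3, 1690 → May 3, 1691: 365 days.
May 3, 1691 → May 3, 1692: 366 days (Feb 29, 1692 is in that span).
May 3, 1692 → May 3, 1693: 365 days.
May 3, 1693 → May 3, 1694: 365 days.
May 3, 1694 → May 3, 1695: 365 days.
May 3, 1695 → May 3, 1696: 366 days (Feb 29, 1696 is in that span).
May 3, 1696 → May 3, 1697: 365 days.
May 3, 1697 → Jun 3, 1697: 31 days (May has 31).
Jun 3, 1697 → Jul 3, 1697: 30 days (June has 30).
Jul 3, 1697 → Aug 3, 1697: 31 days (July has 31).
Aug 3, 1697 → Sep 3, 1697: 31 days (August has 31).
Sep 3, 1697 → Oct 3, 1697: 30 days (September has 30).
Oct 3, 1697 → Nov 3, 1697: 31 days (October has 31).
Nov 3, 1697 → Dec 3, 1697: 30 days (November has 30).
Dec 3, 1697 → Jan 3, 1698: 31 days (December has 31).
Jan 3, 1698 → Jan 13, 1698: 10 days.
Total: 3177 days.

3177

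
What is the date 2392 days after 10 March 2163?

September 26, 2169

+366 (one year; includes Feb 29, 2164) → Mar 10, 2164 (2026 left).
+365 (one year) → Mar 10, 2165 (1661 left).
+365 (one year) → Mar 10, 2166 (1296 left).
+365 (one year) → Mar 10, 2167 (931 left).
+366 (one year; includes Feb 29, 2168) → Mar 10, 2168 (565 left).
+365 (one year) → Mar 10, 2169 (200 left).
Mar has 31 days: +22 → Apr 1, 2169 (178 left).
Apr has 30 days: +30 → May 1, 2169 (148 left).
May has 31 days: +31 → Jun 1, 2169 (117 left).
Jun has 30 days: +30 → Jul 1, 2169 (87 left).
Jul has 31 days: +31 → Aug 1, 2169 (56 left).
Aug has 31 days: +31 → Sep 1, 2169 (25 left).
+25 → Sep 26, 2169.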